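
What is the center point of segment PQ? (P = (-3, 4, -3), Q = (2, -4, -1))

M = ((x₁+x₂)/2, (y₁+y₂)/2, (z₁+z₂)/2)
  = ((-3 + 2)/2, (4 - 4)/2, (-3 - 1)/2)
  = (-1/2, 0/2, -4/2)
  = (-0.5, 0, -2)

(-0.5, 0, -2)


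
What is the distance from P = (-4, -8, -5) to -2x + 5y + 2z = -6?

distance = |a·x₀ + b·y₀ + c·z₀ - d| / √(a² + b² + c²)
  = |(-2)·(-4) + 5·(-8) + 2·(-5) - (-6)| / √((-2)² + 5² + 2²)
  = |8 - 40 - 10 + 6| / √(4 + 25 + 4)
  = |-36| / √33
  = 36 / 5.745
  ≈ 6.267

6.267


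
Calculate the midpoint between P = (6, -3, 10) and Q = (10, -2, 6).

M = ((x₁+x₂)/2, (y₁+y₂)/2, (z₁+z₂)/2)
  = ((6 + 10)/2, (-3 - 2)/2, (10 + 6)/2)
  = (16/2, -5/2, 16/2)
  = (8, -2.5, 8)

(8, -2.5, 8)


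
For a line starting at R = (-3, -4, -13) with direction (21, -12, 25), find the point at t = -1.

P(t) = R + t·d
  = (-3 + 21·(-1), -4 + (-12)·(-1), -13 + 25·(-1))
  = (-3 - 21, -4 + 12, -13 - 25)
  = (-24, 8, -38)

(-24, 8, -38)


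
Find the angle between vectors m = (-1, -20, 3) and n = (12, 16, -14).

m·n = (-1)·12 + (-20)·16 + 3·(-14) = -12 - 320 - 42 = -374
|m| = √((-1)² + (-20)² + 3²) = √410 ≈ 20.25
|n| = √(12² + 16² + (-14)²) = √596 ≈ 24.41
cos θ = (m·n)/(|m||n|) = -374/(20.25·24.41) ≈ -0.7566
θ = arccos(-0.7566) ≈ 139.2°

139.2°


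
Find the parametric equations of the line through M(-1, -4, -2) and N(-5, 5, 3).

Direction vector d = N - M = (-5 + 1, 5 + 4, 3 + 2) = (-4, 9, 5)
Parametric form r = M + t·d:
x = -1 - 4t, y = -4 + 9t, z = -2 + 5t

x = -1 - 4t, y = -4 + 9t, z = -2 + 5t


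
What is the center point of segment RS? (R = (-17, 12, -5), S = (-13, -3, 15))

M = ((x₁+x₂)/2, (y₁+y₂)/2, (z₁+z₂)/2)
  = ((-17 - 13)/2, (12 - 3)/2, (-5 + 15)/2)
  = (-30/2, 9/2, 10/2)
  = (-15, 4.5, 5)

(-15, 4.5, 5)


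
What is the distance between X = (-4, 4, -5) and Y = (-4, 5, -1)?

d = √[(x₂-x₁)² + (y₂-y₁)² + (z₂-z₁)²]
  = √[0² + 1² + 4²]
  = √[0 + 1 + 16]
  = √17
  ≈ 4.123

4.123


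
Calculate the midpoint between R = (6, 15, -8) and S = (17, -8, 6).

M = ((x₁+x₂)/2, (y₁+y₂)/2, (z₁+z₂)/2)
  = ((6 + 17)/2, (15 - 8)/2, (-8 + 6)/2)
  = (23/2, 7/2, -2/2)
  = (11.5, 3.5, -1)

(11.5, 3.5, -1)


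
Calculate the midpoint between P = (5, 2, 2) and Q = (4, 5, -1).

M = ((x₁+x₂)/2, (y₁+y₂)/2, (z₁+z₂)/2)
  = ((5 + 4)/2, (2 + 5)/2, (2 - 1)/2)
  = (9/2, 7/2, 1/2)
  = (4.5, 3.5, 0.5)

(4.5, 3.5, 0.5)


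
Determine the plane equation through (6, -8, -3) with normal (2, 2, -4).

The plane through P with normal n = (a, b, c) satisfies n·(r - P) = 0,
i.e. ax + by + cz = a·x₀ + b·y₀ + c·z₀.
d = 2·6 + 2·(-8) + (-4)·(-3)
  = 12 - 16 + 12
  = 8
Equation: 2x + 2y - 4z = 8

2x + 2y - 4z = 8


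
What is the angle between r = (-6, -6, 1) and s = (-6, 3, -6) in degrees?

r·s = (-6)·(-6) + (-6)·3 + 1·(-6) = 36 - 18 - 6 = 12
|r| = √((-6)² + (-6)² + 1²) = √73 ≈ 8.544
|s| = √((-6)² + 3² + (-6)²) = √81 ≈ 9
cos θ = (r·s)/(|r||s|) = 12/(8.544·9) ≈ 0.1561
θ = arccos(0.1561) ≈ 81.02°

81.02°


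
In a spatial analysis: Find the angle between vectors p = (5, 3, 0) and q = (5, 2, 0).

p·q = 5·5 + 3·2 + 0·0 = 25 + 6 + 0 = 31
|p| = √(5² + 3² + 0²) = √34 ≈ 5.831
|q| = √(5² + 2² + 0²) = √29 ≈ 5.385
cos θ = (p·q)/(|p||q|) = 31/(5.831·5.385) ≈ 0.9872
θ = arccos(0.9872) ≈ 9.162°

9.162°


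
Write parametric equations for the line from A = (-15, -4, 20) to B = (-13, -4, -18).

Direction vector d = B - A = (-13 + 15, -4 + 4, -18 - 20) = (2, 0, -38)
Parametric form r = A + t·d:
x = -15 + 2t, y = -4, z = 20 - 38t

x = -15 + 2t, y = -4, z = 20 - 38t


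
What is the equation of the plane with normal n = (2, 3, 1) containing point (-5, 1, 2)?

The plane through P with normal n = (a, b, c) satisfies n·(r - P) = 0,
i.e. ax + by + cz = a·x₀ + b·y₀ + c·z₀.
d = 2·(-5) + 3·1 + 1·2
  = -10 + 3 + 2
  = -5
Equation: 2x + 3y + z = -5

2x + 3y + z = -5


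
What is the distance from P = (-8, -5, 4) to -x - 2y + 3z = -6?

distance = |a·x₀ + b·y₀ + c·z₀ - d| / √(a² + b² + c²)
  = |(-1)·(-8) + (-2)·(-5) + 3·4 - (-6)| / √((-1)² + (-2)² + 3²)
  = |8 + 10 + 12 + 6| / √(1 + 4 + 9)
  = |36| / √14
  = 36 / 3.742
  ≈ 9.621

9.621


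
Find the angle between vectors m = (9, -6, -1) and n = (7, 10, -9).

m·n = 9·7 + (-6)·10 + (-1)·(-9) = 63 - 60 + 9 = 12
|m| = √(9² + (-6)² + (-1)²) = √118 ≈ 10.86
|n| = √(7² + 10² + (-9)²) = √230 ≈ 15.17
cos θ = (m·n)/(|m||n|) = 12/(10.86·15.17) ≈ 0.07284
θ = arccos(0.07284) ≈ 85.82°

85.82°


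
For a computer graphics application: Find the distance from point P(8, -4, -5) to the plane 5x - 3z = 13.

distance = |a·x₀ + b·y₀ + c·z₀ - d| / √(a² + b² + c²)
  = |5·8 + 0·(-4) + (-3)·(-5) - 13| / √(5² + 0² + (-3)²)
  = |40 + 0 + 15 - 13| / √(25 + 0 + 9)
  = |42| / √34
  = 42 / 5.831
  ≈ 7.203

7.203


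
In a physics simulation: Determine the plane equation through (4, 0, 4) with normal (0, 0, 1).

The plane through P with normal n = (a, b, c) satisfies n·(r - P) = 0,
i.e. ax + by + cz = a·x₀ + b·y₀ + c·z₀.
d = 0·4 + 0·0 + 1·4
  = 0 + 0 + 4
  = 4
Equation: z = 4

z = 4


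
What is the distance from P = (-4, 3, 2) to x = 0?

distance = |a·x₀ + b·y₀ + c·z₀ - d| / √(a² + b² + c²)
  = |1·(-4) + 0·3 + 0·2 - 0| / √(1² + 0² + 0²)
  = |-4 + 0 + 0 + 0| / √(1 + 0 + 0)
  = |-4| / √1
  = 4 / 1
  ≈ 4

4


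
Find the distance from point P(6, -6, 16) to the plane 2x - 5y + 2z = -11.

distance = |a·x₀ + b·y₀ + c·z₀ - d| / √(a² + b² + c²)
  = |2·6 + (-5)·(-6) + 2·16 - (-11)| / √(2² + (-5)² + 2²)
  = |12 + 30 + 32 + 11| / √(4 + 25 + 4)
  = |85| / √33
  = 85 / 5.745
  ≈ 14.8

14.8


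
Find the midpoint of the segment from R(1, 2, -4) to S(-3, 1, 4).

M = ((x₁+x₂)/2, (y₁+y₂)/2, (z₁+z₂)/2)
  = ((1 - 3)/2, (2 + 1)/2, (-4 + 4)/2)
  = (-2/2, 3/2, 0/2)
  = (-1, 1.5, 0)

(-1, 1.5, 0)


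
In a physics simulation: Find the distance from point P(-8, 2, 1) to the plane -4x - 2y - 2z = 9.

distance = |a·x₀ + b·y₀ + c·z₀ - d| / √(a² + b² + c²)
  = |(-4)·(-8) + (-2)·2 + (-2)·1 - 9| / √((-4)² + (-2)² + (-2)²)
  = |32 - 4 - 2 - 9| / √(16 + 4 + 4)
  = |17| / √24
  = 17 / 4.899
  ≈ 3.47

3.47


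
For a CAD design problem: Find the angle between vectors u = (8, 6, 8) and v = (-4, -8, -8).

u·v = 8·(-4) + 6·(-8) + 8·(-8) = -32 - 48 - 64 = -144
|u| = √(8² + 6² + 8²) = √164 ≈ 12.81
|v| = √((-4)² + (-8)² + (-8)²) = √144 ≈ 12
cos θ = (u·v)/(|u||v|) = -144/(12.81·12) ≈ -0.937
θ = arccos(-0.937) ≈ 159.6°

159.6°


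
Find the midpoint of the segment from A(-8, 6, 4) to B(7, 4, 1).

M = ((x₁+x₂)/2, (y₁+y₂)/2, (z₁+z₂)/2)
  = ((-8 + 7)/2, (6 + 4)/2, (4 + 1)/2)
  = (-1/2, 10/2, 5/2)
  = (-0.5, 5, 2.5)

(-0.5, 5, 2.5)


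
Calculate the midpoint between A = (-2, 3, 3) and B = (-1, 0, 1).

M = ((x₁+x₂)/2, (y₁+y₂)/2, (z₁+z₂)/2)
  = ((-2 - 1)/2, (3 + 0)/2, (3 + 1)/2)
  = (-3/2, 3/2, 4/2)
  = (-1.5, 1.5, 2)

(-1.5, 1.5, 2)


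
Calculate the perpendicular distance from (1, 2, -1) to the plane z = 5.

distance = |a·x₀ + b·y₀ + c·z₀ - d| / √(a² + b² + c²)
  = |0·1 + 0·2 + 1·(-1) - 5| / √(0² + 0² + 1²)
  = |0 + 0 - 1 - 5| / √(0 + 0 + 1)
  = |-6| / √1
  = 6 / 1
  ≈ 6

6


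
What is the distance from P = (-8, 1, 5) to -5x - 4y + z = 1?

distance = |a·x₀ + b·y₀ + c·z₀ - d| / √(a² + b² + c²)
  = |(-5)·(-8) + (-4)·1 + 1·5 - 1| / √((-5)² + (-4)² + 1²)
  = |40 - 4 + 5 - 1| / √(25 + 16 + 1)
  = |40| / √42
  = 40 / 6.481
  ≈ 6.172

6.172


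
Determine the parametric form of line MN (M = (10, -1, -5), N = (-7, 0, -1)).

Direction vector d = N - M = (-7 - 10, 0 + 1, -1 + 5) = (-17, 1, 4)
Parametric form r = M + t·d:
x = 10 - 17t, y = -1 + t, z = -5 + 4t

x = 10 - 17t, y = -1 + t, z = -5 + 4t


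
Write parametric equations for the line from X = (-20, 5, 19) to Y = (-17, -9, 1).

Direction vector d = Y - X = (-17 + 20, -9 - 5, 1 - 19) = (3, -14, -18)
Parametric form r = X + t·d:
x = -20 + 3t, y = 5 - 14t, z = 19 - 18t

x = -20 + 3t, y = 5 - 14t, z = 19 - 18t


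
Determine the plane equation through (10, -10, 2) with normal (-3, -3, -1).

The plane through P with normal n = (a, b, c) satisfies n·(r - P) = 0,
i.e. ax + by + cz = a·x₀ + b·y₀ + c·z₀.
d = (-3)·10 + (-3)·(-10) + (-1)·2
  = -30 + 30 - 2
  = -2
Equation: -3x - 3y - z = -2

-3x - 3y - z = -2


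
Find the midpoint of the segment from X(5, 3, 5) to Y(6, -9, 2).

M = ((x₁+x₂)/2, (y₁+y₂)/2, (z₁+z₂)/2)
  = ((5 + 6)/2, (3 - 9)/2, (5 + 2)/2)
  = (11/2, -6/2, 7/2)
  = (5.5, -3, 3.5)

(5.5, -3, 3.5)


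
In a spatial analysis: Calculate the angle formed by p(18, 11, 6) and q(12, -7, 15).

p·q = 18·12 + 11·(-7) + 6·15 = 216 - 77 + 90 = 229
|p| = √(18² + 11² + 6²) = √481 ≈ 21.93
|q| = √(12² + (-7)² + 15²) = √418 ≈ 20.45
cos θ = (p·q)/(|p||q|) = 229/(21.93·20.45) ≈ 0.5107
θ = arccos(0.5107) ≈ 59.29°

59.29°


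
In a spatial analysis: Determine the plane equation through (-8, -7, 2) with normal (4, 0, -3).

The plane through P with normal n = (a, b, c) satisfies n·(r - P) = 0,
i.e. ax + by + cz = a·x₀ + b·y₀ + c·z₀.
d = 4·(-8) + 0·(-7) + (-3)·2
  = -32 + 0 - 6
  = -38
Equation: 4x - 3z = -38

4x - 3z = -38


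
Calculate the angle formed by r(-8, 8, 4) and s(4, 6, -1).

r·s = (-8)·4 + 8·6 + 4·(-1) = -32 + 48 - 4 = 12
|r| = √((-8)² + 8² + 4²) = √144 ≈ 12
|s| = √(4² + 6² + (-1)²) = √53 ≈ 7.28
cos θ = (r·s)/(|r||s|) = 12/(12·7.28) ≈ 0.1374
θ = arccos(0.1374) ≈ 82.1°

82.1°


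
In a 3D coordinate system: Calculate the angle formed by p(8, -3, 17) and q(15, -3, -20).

p·q = 8·15 + (-3)·(-3) + 17·(-20) = 120 + 9 - 340 = -211
|p| = √(8² + (-3)² + 17²) = √362 ≈ 19.03
|q| = √(15² + (-3)² + (-20)²) = √634 ≈ 25.18
cos θ = (p·q)/(|p||q|) = -211/(19.03·25.18) ≈ -0.4404
θ = arccos(-0.4404) ≈ 116.1°

116.1°


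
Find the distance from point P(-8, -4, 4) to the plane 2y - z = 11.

distance = |a·x₀ + b·y₀ + c·z₀ - d| / √(a² + b² + c²)
  = |0·(-8) + 2·(-4) + (-1)·4 - 11| / √(0² + 2² + (-1)²)
  = |0 - 8 - 4 - 11| / √(0 + 4 + 1)
  = |-23| / √5
  = 23 / 2.236
  ≈ 10.29

10.29


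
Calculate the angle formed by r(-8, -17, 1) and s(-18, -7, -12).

r·s = (-8)·(-18) + (-17)·(-7) + 1·(-12) = 144 + 119 - 12 = 251
|r| = √((-8)² + (-17)² + 1²) = √354 ≈ 18.81
|s| = √((-18)² + (-7)² + (-12)²) = √517 ≈ 22.74
cos θ = (r·s)/(|r||s|) = 251/(18.81·22.74) ≈ 0.5867
θ = arccos(0.5867) ≈ 54.08°

54.08°


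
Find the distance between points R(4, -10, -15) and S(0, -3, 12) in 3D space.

d = √[(x₂-x₁)² + (y₂-y₁)² + (z₂-z₁)²]
  = √[(-4)² + 7² + 27²]
  = √[16 + 49 + 729]
  = √794
  ≈ 28.18

28.18


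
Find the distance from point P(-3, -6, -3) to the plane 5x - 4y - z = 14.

distance = |a·x₀ + b·y₀ + c·z₀ - d| / √(a² + b² + c²)
  = |5·(-3) + (-4)·(-6) + (-1)·(-3) - 14| / √(5² + (-4)² + (-1)²)
  = |-15 + 24 + 3 - 14| / √(25 + 16 + 1)
  = |-2| / √42
  = 2 / 6.481
  ≈ 0.3086

0.3086


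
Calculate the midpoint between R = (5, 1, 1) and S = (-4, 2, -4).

M = ((x₁+x₂)/2, (y₁+y₂)/2, (z₁+z₂)/2)
  = ((5 - 4)/2, (1 + 2)/2, (1 - 4)/2)
  = (1/2, 3/2, -3/2)
  = (0.5, 1.5, -1.5)

(0.5, 1.5, -1.5)


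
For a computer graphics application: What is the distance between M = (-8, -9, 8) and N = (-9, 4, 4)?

d = √[(x₂-x₁)² + (y₂-y₁)² + (z₂-z₁)²]
  = √[(-1)² + 13² + (-4)²]
  = √[1 + 169 + 16]
  = √186
  ≈ 13.64

13.64


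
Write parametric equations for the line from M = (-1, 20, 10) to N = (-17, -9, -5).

Direction vector d = N - M = (-17 + 1, -9 - 20, -5 - 10) = (-16, -29, -15)
Parametric form r = M + t·d:
x = -1 - 16t, y = 20 - 29t, z = 10 - 15t

x = -1 - 16t, y = 20 - 29t, z = 10 - 15t


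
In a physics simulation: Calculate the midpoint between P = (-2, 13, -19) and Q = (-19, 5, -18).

M = ((x₁+x₂)/2, (y₁+y₂)/2, (z₁+z₂)/2)
  = ((-2 - 19)/2, (13 + 5)/2, (-19 - 18)/2)
  = (-21/2, 18/2, -37/2)
  = (-10.5, 9, -18.5)

(-10.5, 9, -18.5)


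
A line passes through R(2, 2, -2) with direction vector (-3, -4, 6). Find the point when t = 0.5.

P(t) = R + t·d
  = (2 + (-3)·0.5, 2 + (-4)·0.5, -2 + 6·0.5)
  = (2 - 1.5, 2 - 2, -2 + 3)
  = (0.5, 0, 1)

(0.5, 0, 1)


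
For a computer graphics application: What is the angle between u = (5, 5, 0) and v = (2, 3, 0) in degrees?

u·v = 5·2 + 5·3 + 0·0 = 10 + 15 + 0 = 25
|u| = √(5² + 5² + 0²) = √50 ≈ 7.071
|v| = √(2² + 3² + 0²) = √13 ≈ 3.606
cos θ = (u·v)/(|u||v|) = 25/(7.071·3.606) ≈ 0.9806
θ = arccos(0.9806) ≈ 11.31°

11.31°


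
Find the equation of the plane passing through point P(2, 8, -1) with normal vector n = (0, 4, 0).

The plane through P with normal n = (a, b, c) satisfies n·(r - P) = 0,
i.e. ax + by + cz = a·x₀ + b·y₀ + c·z₀.
d = 0·2 + 4·8 + 0·(-1)
  = 0 + 32 + 0
  = 32
Equation: 4y = 32

4y = 32


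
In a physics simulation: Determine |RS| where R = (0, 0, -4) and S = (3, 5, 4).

d = √[(x₂-x₁)² + (y₂-y₁)² + (z₂-z₁)²]
  = √[3² + 5² + 8²]
  = √[9 + 25 + 64]
  = √98
  ≈ 9.899

9.899


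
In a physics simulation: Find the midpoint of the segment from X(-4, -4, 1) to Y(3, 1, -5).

M = ((x₁+x₂)/2, (y₁+y₂)/2, (z₁+z₂)/2)
  = ((-4 + 3)/2, (-4 + 1)/2, (1 - 5)/2)
  = (-1/2, -3/2, -4/2)
  = (-0.5, -1.5, -2)

(-0.5, -1.5, -2)


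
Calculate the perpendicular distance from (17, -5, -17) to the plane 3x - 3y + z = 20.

distance = |a·x₀ + b·y₀ + c·z₀ - d| / √(a² + b² + c²)
  = |3·17 + (-3)·(-5) + 1·(-17) - 20| / √(3² + (-3)² + 1²)
  = |51 + 15 - 17 - 20| / √(9 + 9 + 1)
  = |29| / √19
  = 29 / 4.359
  ≈ 6.653

6.653


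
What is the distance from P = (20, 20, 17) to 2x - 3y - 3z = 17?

distance = |a·x₀ + b·y₀ + c·z₀ - d| / √(a² + b² + c²)
  = |2·20 + (-3)·20 + (-3)·17 - 17| / √(2² + (-3)² + (-3)²)
  = |40 - 60 - 51 - 17| / √(4 + 9 + 9)
  = |-88| / √22
  = 88 / 4.69
  ≈ 18.76

18.76


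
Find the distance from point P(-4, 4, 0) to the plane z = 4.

distance = |a·x₀ + b·y₀ + c·z₀ - d| / √(a² + b² + c²)
  = |0·(-4) + 0·4 + 1·0 - 4| / √(0² + 0² + 1²)
  = |0 + 0 + 0 - 4| / √(0 + 0 + 1)
  = |-4| / √1
  = 4 / 1
  ≈ 4

4


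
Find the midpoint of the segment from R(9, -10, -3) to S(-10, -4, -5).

M = ((x₁+x₂)/2, (y₁+y₂)/2, (z₁+z₂)/2)
  = ((9 - 10)/2, (-10 - 4)/2, (-3 - 5)/2)
  = (-1/2, -14/2, -8/2)
  = (-0.5, -7, -4)

(-0.5, -7, -4)


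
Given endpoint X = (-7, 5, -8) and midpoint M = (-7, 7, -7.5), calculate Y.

Y = 2M - X
  = (2·(-7) - (-7), 2·7 - 5, 2·(-7.5) - (-8))
  = (-14 + 7, 14 - 5, -15 + 8)
  = (-7, 9, -7)

(-7, 9, -7)


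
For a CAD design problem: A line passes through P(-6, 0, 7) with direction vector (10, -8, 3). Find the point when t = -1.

P(t) = P + t·d
  = (-6 + 10·(-1), 0 + (-8)·(-1), 7 + 3·(-1))
  = (-6 - 10, 0 + 8, 7 - 3)
  = (-16, 8, 4)

(-16, 8, 4)


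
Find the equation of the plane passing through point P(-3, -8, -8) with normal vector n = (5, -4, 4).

The plane through P with normal n = (a, b, c) satisfies n·(r - P) = 0,
i.e. ax + by + cz = a·x₀ + b·y₀ + c·z₀.
d = 5·(-3) + (-4)·(-8) + 4·(-8)
  = -15 + 32 - 32
  = -15
Equation: 5x - 4y + 4z = -15

5x - 4y + 4z = -15


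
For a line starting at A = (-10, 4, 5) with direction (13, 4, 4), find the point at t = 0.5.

P(t) = A + t·d
  = (-10 + 13·0.5, 4 + 4·0.5, 5 + 4·0.5)
  = (-10 + 6.5, 4 + 2, 5 + 2)
  = (-3.5, 6, 7)

(-3.5, 6, 7)


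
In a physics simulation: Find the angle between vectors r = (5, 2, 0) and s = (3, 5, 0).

r·s = 5·3 + 2·5 + 0·0 = 15 + 10 + 0 = 25
|r| = √(5² + 2² + 0²) = √29 ≈ 5.385
|s| = √(3² + 5² + 0²) = √34 ≈ 5.831
cos θ = (r·s)/(|r||s|) = 25/(5.385·5.831) ≈ 0.7962
θ = arccos(0.7962) ≈ 37.23°

37.23°


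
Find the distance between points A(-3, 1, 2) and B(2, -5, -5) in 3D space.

d = √[(x₂-x₁)² + (y₂-y₁)² + (z₂-z₁)²]
  = √[5² + (-6)² + (-7)²]
  = √[25 + 36 + 49]
  = √110
  ≈ 10.49

10.49


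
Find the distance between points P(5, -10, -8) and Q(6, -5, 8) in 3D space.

d = √[(x₂-x₁)² + (y₂-y₁)² + (z₂-z₁)²]
  = √[1² + 5² + 16²]
  = √[1 + 25 + 256]
  = √282
  ≈ 16.79

16.79


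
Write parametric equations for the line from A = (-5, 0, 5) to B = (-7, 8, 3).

Direction vector d = B - A = (-7 + 5, 8 + 0, 3 - 5) = (-2, 8, -2)
Parametric form r = A + t·d:
x = -5 - 2t, y = 0 + 8t, z = 5 - 2t

x = -5 - 2t, y = 0 + 8t, z = 5 - 2t


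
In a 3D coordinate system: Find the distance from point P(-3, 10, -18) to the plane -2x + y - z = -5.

distance = |a·x₀ + b·y₀ + c·z₀ - d| / √(a² + b² + c²)
  = |(-2)·(-3) + 1·10 + (-1)·(-18) - (-5)| / √((-2)² + 1² + (-1)²)
  = |6 + 10 + 18 + 5| / √(4 + 1 + 1)
  = |39| / √6
  = 39 / 2.449
  ≈ 15.92

15.92


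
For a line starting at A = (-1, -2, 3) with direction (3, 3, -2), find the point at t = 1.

P(t) = A + t·d
  = (-1 + 3·1, -2 + 3·1, 3 + (-2)·1)
  = (-1 + 3, -2 + 3, 3 - 2)
  = (2, 1, 1)

(2, 1, 1)


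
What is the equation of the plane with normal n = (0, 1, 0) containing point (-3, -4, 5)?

The plane through P with normal n = (a, b, c) satisfies n·(r - P) = 0,
i.e. ax + by + cz = a·x₀ + b·y₀ + c·z₀.
d = 0·(-3) + 1·(-4) + 0·5
  = 0 - 4 + 0
  = -4
Equation: y = -4

y = -4


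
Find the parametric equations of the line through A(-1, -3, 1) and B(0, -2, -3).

Direction vector d = B - A = (0 + 1, -2 + 3, -3 - 1) = (1, 1, -4)
Parametric form r = A + t·d:
x = -1 + t, y = -3 + t, z = 1 - 4t

x = -1 + t, y = -3 + t, z = 1 - 4t


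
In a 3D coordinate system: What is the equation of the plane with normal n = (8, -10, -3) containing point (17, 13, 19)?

The plane through P with normal n = (a, b, c) satisfies n·(r - P) = 0,
i.e. ax + by + cz = a·x₀ + b·y₀ + c·z₀.
d = 8·17 + (-10)·13 + (-3)·19
  = 136 - 130 - 57
  = -51
Equation: 8x - 10y - 3z = -51

8x - 10y - 3z = -51


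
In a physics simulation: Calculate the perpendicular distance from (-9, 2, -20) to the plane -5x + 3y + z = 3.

distance = |a·x₀ + b·y₀ + c·z₀ - d| / √(a² + b² + c²)
  = |(-5)·(-9) + 3·2 + 1·(-20) - 3| / √((-5)² + 3² + 1²)
  = |45 + 6 - 20 - 3| / √(25 + 9 + 1)
  = |28| / √35
  = 28 / 5.916
  ≈ 4.733

4.733


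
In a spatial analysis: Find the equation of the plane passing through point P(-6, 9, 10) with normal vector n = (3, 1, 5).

The plane through P with normal n = (a, b, c) satisfies n·(r - P) = 0,
i.e. ax + by + cz = a·x₀ + b·y₀ + c·z₀.
d = 3·(-6) + 1·9 + 5·10
  = -18 + 9 + 50
  = 41
Equation: 3x + y + 5z = 41

3x + y + 5z = 41


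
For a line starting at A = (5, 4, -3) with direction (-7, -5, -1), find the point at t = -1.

P(t) = A + t·d
  = (5 + (-7)·(-1), 4 + (-5)·(-1), -3 + (-1)·(-1))
  = (5 + 7, 4 + 5, -3 + 1)
  = (12, 9, -2)

(12, 9, -2)


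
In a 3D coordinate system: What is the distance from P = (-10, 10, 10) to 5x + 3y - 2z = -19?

distance = |a·x₀ + b·y₀ + c·z₀ - d| / √(a² + b² + c²)
  = |5·(-10) + 3·10 + (-2)·10 - (-19)| / √(5² + 3² + (-2)²)
  = |-50 + 30 - 20 + 19| / √(25 + 9 + 4)
  = |-21| / √38
  = 21 / 6.164
  ≈ 3.407

3.407


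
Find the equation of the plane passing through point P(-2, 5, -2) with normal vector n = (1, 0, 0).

The plane through P with normal n = (a, b, c) satisfies n·(r - P) = 0,
i.e. ax + by + cz = a·x₀ + b·y₀ + c·z₀.
d = 1·(-2) + 0·5 + 0·(-2)
  = -2 + 0 + 0
  = -2
Equation: x = -2

x = -2


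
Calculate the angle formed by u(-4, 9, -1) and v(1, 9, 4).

u·v = (-4)·1 + 9·9 + (-1)·4 = -4 + 81 - 4 = 73
|u| = √((-4)² + 9² + (-1)²) = √98 ≈ 9.899
|v| = √(1² + 9² + 4²) = √98 ≈ 9.899
cos θ = (u·v)/(|u||v|) = 73/(9.899·9.899) ≈ 0.7449
θ = arccos(0.7449) ≈ 41.85°

41.85°


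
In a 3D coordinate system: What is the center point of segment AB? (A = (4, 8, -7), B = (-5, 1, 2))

M = ((x₁+x₂)/2, (y₁+y₂)/2, (z₁+z₂)/2)
  = ((4 - 5)/2, (8 + 1)/2, (-7 + 2)/2)
  = (-1/2, 9/2, -5/2)
  = (-0.5, 4.5, -2.5)

(-0.5, 4.5, -2.5)


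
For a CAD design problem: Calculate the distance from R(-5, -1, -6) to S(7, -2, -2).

d = √[(x₂-x₁)² + (y₂-y₁)² + (z₂-z₁)²]
  = √[12² + (-1)² + 4²]
  = √[144 + 1 + 16]
  = √161
  ≈ 12.69

12.69


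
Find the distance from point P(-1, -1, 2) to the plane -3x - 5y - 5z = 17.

distance = |a·x₀ + b·y₀ + c·z₀ - d| / √(a² + b² + c²)
  = |(-3)·(-1) + (-5)·(-1) + (-5)·2 - 17| / √((-3)² + (-5)² + (-5)²)
  = |3 + 5 - 10 - 17| / √(9 + 25 + 25)
  = |-19| / √59
  = 19 / 7.681
  ≈ 2.474

2.474


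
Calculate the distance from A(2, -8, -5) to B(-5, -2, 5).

d = √[(x₂-x₁)² + (y₂-y₁)² + (z₂-z₁)²]
  = √[(-7)² + 6² + 10²]
  = √[49 + 36 + 100]
  = √185
  ≈ 13.6

13.6


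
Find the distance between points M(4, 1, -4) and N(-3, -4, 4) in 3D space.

d = √[(x₂-x₁)² + (y₂-y₁)² + (z₂-z₁)²]
  = √[(-7)² + (-5)² + 8²]
  = √[49 + 25 + 64]
  = √138
  ≈ 11.75

11.75


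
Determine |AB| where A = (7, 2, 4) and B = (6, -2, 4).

d = √[(x₂-x₁)² + (y₂-y₁)² + (z₂-z₁)²]
  = √[(-1)² + (-4)² + 0²]
  = √[1 + 16 + 0]
  = √17
  ≈ 4.123

4.123


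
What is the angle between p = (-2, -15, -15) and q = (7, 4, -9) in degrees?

p·q = (-2)·7 + (-15)·4 + (-15)·(-9) = -14 - 60 + 135 = 61
|p| = √((-2)² + (-15)² + (-15)²) = √454 ≈ 21.31
|q| = √(7² + 4² + (-9)²) = √146 ≈ 12.08
cos θ = (p·q)/(|p||q|) = 61/(21.31·12.08) ≈ 0.2369
θ = arccos(0.2369) ≈ 76.29°

76.29°


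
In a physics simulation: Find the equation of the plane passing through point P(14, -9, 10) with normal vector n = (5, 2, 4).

The plane through P with normal n = (a, b, c) satisfies n·(r - P) = 0,
i.e. ax + by + cz = a·x₀ + b·y₀ + c·z₀.
d = 5·14 + 2·(-9) + 4·10
  = 70 - 18 + 40
  = 92
Equation: 5x + 2y + 4z = 92

5x + 2y + 4z = 92


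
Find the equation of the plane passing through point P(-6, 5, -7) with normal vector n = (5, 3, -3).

The plane through P with normal n = (a, b, c) satisfies n·(r - P) = 0,
i.e. ax + by + cz = a·x₀ + b·y₀ + c·z₀.
d = 5·(-6) + 3·5 + (-3)·(-7)
  = -30 + 15 + 21
  = 6
Equation: 5x + 3y - 3z = 6

5x + 3y - 3z = 6


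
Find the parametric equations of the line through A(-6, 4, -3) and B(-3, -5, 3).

Direction vector d = B - A = (-3 + 6, -5 - 4, 3 + 3) = (3, -9, 6)
Parametric form r = A + t·d:
x = -6 + 3t, y = 4 - 9t, z = -3 + 6t

x = -6 + 3t, y = 4 - 9t, z = -3 + 6t


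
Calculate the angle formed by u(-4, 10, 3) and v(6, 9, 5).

u·v = (-4)·6 + 10·9 + 3·5 = -24 + 90 + 15 = 81
|u| = √((-4)² + 10² + 3²) = √125 ≈ 11.18
|v| = √(6² + 9² + 5²) = √142 ≈ 11.92
cos θ = (u·v)/(|u||v|) = 81/(11.18·11.92) ≈ 0.608
θ = arccos(0.608) ≈ 52.56°

52.56°


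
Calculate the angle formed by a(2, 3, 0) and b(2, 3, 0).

a·b = 2·2 + 3·3 + 0·0 = 4 + 9 + 0 = 13
|a| = √(2² + 3² + 0²) = √13 ≈ 3.606
|b| = √(2² + 3² + 0²) = √13 ≈ 3.606
cos θ = (a·b)/(|a||b|) = 13/(3.606·3.606) ≈ 1
θ = arccos(1) ≈ 0°

0°


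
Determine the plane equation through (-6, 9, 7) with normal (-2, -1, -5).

The plane through P with normal n = (a, b, c) satisfies n·(r - P) = 0,
i.e. ax + by + cz = a·x₀ + b·y₀ + c·z₀.
d = (-2)·(-6) + (-1)·9 + (-5)·7
  = 12 - 9 - 35
  = -32
Equation: -2x - y - 5z = -32

-2x - y - 5z = -32


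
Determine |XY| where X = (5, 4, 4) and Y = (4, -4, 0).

d = √[(x₂-x₁)² + (y₂-y₁)² + (z₂-z₁)²]
  = √[(-1)² + (-8)² + (-4)²]
  = √[1 + 64 + 16]
  = √81
  ≈ 9

9


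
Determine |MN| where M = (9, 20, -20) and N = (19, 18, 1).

d = √[(x₂-x₁)² + (y₂-y₁)² + (z₂-z₁)²]
  = √[10² + (-2)² + 21²]
  = √[100 + 4 + 441]
  = √545
  ≈ 23.35

23.35


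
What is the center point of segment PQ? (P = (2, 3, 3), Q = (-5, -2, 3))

M = ((x₁+x₂)/2, (y₁+y₂)/2, (z₁+z₂)/2)
  = ((2 - 5)/2, (3 - 2)/2, (3 + 3)/2)
  = (-3/2, 1/2, 6/2)
  = (-1.5, 0.5, 3)

(-1.5, 0.5, 3)


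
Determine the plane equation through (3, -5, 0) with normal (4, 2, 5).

The plane through P with normal n = (a, b, c) satisfies n·(r - P) = 0,
i.e. ax + by + cz = a·x₀ + b·y₀ + c·z₀.
d = 4·3 + 2·(-5) + 5·0
  = 12 - 10 + 0
  = 2
Equation: 4x + 2y + 5z = 2

4x + 2y + 5z = 2


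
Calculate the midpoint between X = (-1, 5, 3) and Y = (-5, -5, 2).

M = ((x₁+x₂)/2, (y₁+y₂)/2, (z₁+z₂)/2)
  = ((-1 - 5)/2, (5 - 5)/2, (3 + 2)/2)
  = (-6/2, 0/2, 5/2)
  = (-3, 0, 2.5)

(-3, 0, 2.5)


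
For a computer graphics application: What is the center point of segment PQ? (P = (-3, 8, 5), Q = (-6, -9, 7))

M = ((x₁+x₂)/2, (y₁+y₂)/2, (z₁+z₂)/2)
  = ((-3 - 6)/2, (8 - 9)/2, (5 + 7)/2)
  = (-9/2, -1/2, 12/2)
  = (-4.5, -0.5, 6)

(-4.5, -0.5, 6)


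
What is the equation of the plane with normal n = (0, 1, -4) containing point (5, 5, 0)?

The plane through P with normal n = (a, b, c) satisfies n·(r - P) = 0,
i.e. ax + by + cz = a·x₀ + b·y₀ + c·z₀.
d = 0·5 + 1·5 + (-4)·0
  = 0 + 5 + 0
  = 5
Equation: y - 4z = 5

y - 4z = 5


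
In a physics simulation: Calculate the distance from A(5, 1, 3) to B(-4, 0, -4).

d = √[(x₂-x₁)² + (y₂-y₁)² + (z₂-z₁)²]
  = √[(-9)² + (-1)² + (-7)²]
  = √[81 + 1 + 49]
  = √131
  ≈ 11.45

11.45


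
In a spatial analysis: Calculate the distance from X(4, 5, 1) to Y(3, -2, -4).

d = √[(x₂-x₁)² + (y₂-y₁)² + (z₂-z₁)²]
  = √[(-1)² + (-7)² + (-5)²]
  = √[1 + 49 + 25]
  = √75
  ≈ 8.66

8.66


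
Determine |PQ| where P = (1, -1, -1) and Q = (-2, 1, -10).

d = √[(x₂-x₁)² + (y₂-y₁)² + (z₂-z₁)²]
  = √[(-3)² + 2² + (-9)²]
  = √[9 + 4 + 81]
  = √94
  ≈ 9.695

9.695


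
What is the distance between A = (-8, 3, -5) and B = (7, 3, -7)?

d = √[(x₂-x₁)² + (y₂-y₁)² + (z₂-z₁)²]
  = √[15² + 0² + (-2)²]
  = √[225 + 0 + 4]
  = √229
  ≈ 15.13

15.13


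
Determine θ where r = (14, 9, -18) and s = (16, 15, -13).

r·s = 14·16 + 9·15 + (-18)·(-13) = 224 + 135 + 234 = 593
|r| = √(14² + 9² + (-18)²) = √601 ≈ 24.52
|s| = √(16² + 15² + (-13)²) = √650 ≈ 25.5
cos θ = (r·s)/(|r||s|) = 593/(24.52·25.5) ≈ 0.9488
θ = arccos(0.9488) ≈ 18.42°

18.42°


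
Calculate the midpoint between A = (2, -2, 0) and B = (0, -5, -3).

M = ((x₁+x₂)/2, (y₁+y₂)/2, (z₁+z₂)/2)
  = ((2 + 0)/2, (-2 - 5)/2, (0 - 3)/2)
  = (2/2, -7/2, -3/2)
  = (1, -3.5, -1.5)

(1, -3.5, -1.5)


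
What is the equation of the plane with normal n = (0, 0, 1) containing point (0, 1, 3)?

The plane through P with normal n = (a, b, c) satisfies n·(r - P) = 0,
i.e. ax + by + cz = a·x₀ + b·y₀ + c·z₀.
d = 0·0 + 0·1 + 1·3
  = 0 + 0 + 3
  = 3
Equation: z = 3

z = 3


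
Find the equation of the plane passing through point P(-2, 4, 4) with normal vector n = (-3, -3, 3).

The plane through P with normal n = (a, b, c) satisfies n·(r - P) = 0,
i.e. ax + by + cz = a·x₀ + b·y₀ + c·z₀.
d = (-3)·(-2) + (-3)·4 + 3·4
  = 6 - 12 + 12
  = 6
Equation: -3x - 3y + 3z = 6

-3x - 3y + 3z = 6


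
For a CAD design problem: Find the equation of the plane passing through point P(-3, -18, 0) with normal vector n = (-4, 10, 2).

The plane through P with normal n = (a, b, c) satisfies n·(r - P) = 0,
i.e. ax + by + cz = a·x₀ + b·y₀ + c·z₀.
d = (-4)·(-3) + 10·(-18) + 2·0
  = 12 - 180 + 0
  = -168
Equation: -4x + 10y + 2z = -168

-4x + 10y + 2z = -168


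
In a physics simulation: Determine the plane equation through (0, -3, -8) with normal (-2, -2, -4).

The plane through P with normal n = (a, b, c) satisfies n·(r - P) = 0,
i.e. ax + by + cz = a·x₀ + b·y₀ + c·z₀.
d = (-2)·0 + (-2)·(-3) + (-4)·(-8)
  = 0 + 6 + 32
  = 38
Equation: -2x - 2y - 4z = 38

-2x - 2y - 4z = 38


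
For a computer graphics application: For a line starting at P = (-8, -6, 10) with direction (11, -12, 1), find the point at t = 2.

P(t) = P + t·d
  = (-8 + 11·2, -6 + (-12)·2, 10 + 1·2)
  = (-8 + 22, -6 - 24, 10 + 2)
  = (14, -30, 12)

(14, -30, 12)


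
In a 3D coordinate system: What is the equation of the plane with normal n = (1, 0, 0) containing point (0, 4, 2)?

The plane through P with normal n = (a, b, c) satisfies n·(r - P) = 0,
i.e. ax + by + cz = a·x₀ + b·y₀ + c·z₀.
d = 1·0 + 0·4 + 0·2
  = 0 + 0 + 0
  = 0
Equation: x = 0

x = 0


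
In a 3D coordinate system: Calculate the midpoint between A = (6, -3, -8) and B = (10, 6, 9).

M = ((x₁+x₂)/2, (y₁+y₂)/2, (z₁+z₂)/2)
  = ((6 + 10)/2, (-3 + 6)/2, (-8 + 9)/2)
  = (16/2, 3/2, 1/2)
  = (8, 1.5, 0.5)

(8, 1.5, 0.5)


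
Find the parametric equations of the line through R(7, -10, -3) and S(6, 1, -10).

Direction vector d = S - R = (6 - 7, 1 + 10, -10 + 3) = (-1, 11, -7)
Parametric form r = R + t·d:
x = 7 - t, y = -10 + 11t, z = -3 - 7t

x = 7 - t, y = -10 + 11t, z = -3 - 7t


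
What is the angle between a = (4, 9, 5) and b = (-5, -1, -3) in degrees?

a·b = 4·(-5) + 9·(-1) + 5·(-3) = -20 - 9 - 15 = -44
|a| = √(4² + 9² + 5²) = √122 ≈ 11.05
|b| = √((-5)² + (-1)² + (-3)²) = √35 ≈ 5.916
cos θ = (a·b)/(|a||b|) = -44/(11.05·5.916) ≈ -0.6733
θ = arccos(-0.6733) ≈ 132.3°

132.3°


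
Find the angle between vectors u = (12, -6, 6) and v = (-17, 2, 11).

u·v = 12·(-17) + (-6)·2 + 6·11 = -204 - 12 + 66 = -150
|u| = √(12² + (-6)² + 6²) = √216 ≈ 14.7
|v| = √((-17)² + 2² + 11²) = √414 ≈ 20.35
cos θ = (u·v)/(|u||v|) = -150/(14.7·20.35) ≈ -0.5016
θ = arccos(-0.5016) ≈ 120.1°

120.1°


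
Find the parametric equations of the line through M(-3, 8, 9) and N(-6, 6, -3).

Direction vector d = N - M = (-6 + 3, 6 - 8, -3 - 9) = (-3, -2, -12)
Parametric form r = M + t·d:
x = -3 - 3t, y = 8 - 2t, z = 9 - 12t

x = -3 - 3t, y = 8 - 2t, z = 9 - 12t


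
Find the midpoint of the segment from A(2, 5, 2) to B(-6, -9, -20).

M = ((x₁+x₂)/2, (y₁+y₂)/2, (z₁+z₂)/2)
  = ((2 - 6)/2, (5 - 9)/2, (2 - 20)/2)
  = (-4/2, -4/2, -18/2)
  = (-2, -2, -9)

(-2, -2, -9)


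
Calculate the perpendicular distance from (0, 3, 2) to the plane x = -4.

distance = |a·x₀ + b·y₀ + c·z₀ - d| / √(a² + b² + c²)
  = |1·0 + 0·3 + 0·2 - (-4)| / √(1² + 0² + 0²)
  = |0 + 0 + 0 + 4| / √(1 + 0 + 0)
  = |4| / √1
  = 4 / 1
  ≈ 4

4


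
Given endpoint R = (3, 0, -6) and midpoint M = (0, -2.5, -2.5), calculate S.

S = 2M - R
  = (2·0 - 3, 2·(-2.5) - 0, 2·(-2.5) - (-6))
  = (0 - 3, -5 + 0, -5 + 6)
  = (-3, -5, 1)

(-3, -5, 1)


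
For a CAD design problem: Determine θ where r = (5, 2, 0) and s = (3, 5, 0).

r·s = 5·3 + 2·5 + 0·0 = 15 + 10 + 0 = 25
|r| = √(5² + 2² + 0²) = √29 ≈ 5.385
|s| = √(3² + 5² + 0²) = √34 ≈ 5.831
cos θ = (r·s)/(|r||s|) = 25/(5.385·5.831) ≈ 0.7962
θ = arccos(0.7962) ≈ 37.23°

37.23°


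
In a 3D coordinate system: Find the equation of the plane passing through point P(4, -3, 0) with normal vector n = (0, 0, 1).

The plane through P with normal n = (a, b, c) satisfies n·(r - P) = 0,
i.e. ax + by + cz = a·x₀ + b·y₀ + c·z₀.
d = 0·4 + 0·(-3) + 1·0
  = 0 + 0 + 0
  = 0
Equation: z = 0

z = 0


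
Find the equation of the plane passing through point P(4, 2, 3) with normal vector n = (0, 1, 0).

The plane through P with normal n = (a, b, c) satisfies n·(r - P) = 0,
i.e. ax + by + cz = a·x₀ + b·y₀ + c·z₀.
d = 0·4 + 1·2 + 0·3
  = 0 + 2 + 0
  = 2
Equation: y = 2

y = 2


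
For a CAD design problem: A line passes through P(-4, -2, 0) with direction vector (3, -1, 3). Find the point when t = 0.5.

P(t) = P + t·d
  = (-4 + 3·0.5, -2 + (-1)·0.5, 0 + 3·0.5)
  = (-4 + 1.5, -2 - 0.5, 0 + 1.5)
  = (-2.5, -2.5, 1.5)

(-2.5, -2.5, 1.5)


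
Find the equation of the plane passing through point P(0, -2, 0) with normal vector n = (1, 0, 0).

The plane through P with normal n = (a, b, c) satisfies n·(r - P) = 0,
i.e. ax + by + cz = a·x₀ + b·y₀ + c·z₀.
d = 1·0 + 0·(-2) + 0·0
  = 0 + 0 + 0
  = 0
Equation: x = 0

x = 0


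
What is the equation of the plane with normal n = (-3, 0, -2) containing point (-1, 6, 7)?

The plane through P with normal n = (a, b, c) satisfies n·(r - P) = 0,
i.e. ax + by + cz = a·x₀ + b·y₀ + c·z₀.
d = (-3)·(-1) + 0·6 + (-2)·7
  = 3 + 0 - 14
  = -11
Equation: -3x - 2z = -11

-3x - 2z = -11


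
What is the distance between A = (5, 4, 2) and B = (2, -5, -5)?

d = √[(x₂-x₁)² + (y₂-y₁)² + (z₂-z₁)²]
  = √[(-3)² + (-9)² + (-7)²]
  = √[9 + 81 + 49]
  = √139
  ≈ 11.79

11.79


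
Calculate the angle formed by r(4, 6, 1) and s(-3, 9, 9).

r·s = 4·(-3) + 6·9 + 1·9 = -12 + 54 + 9 = 51
|r| = √(4² + 6² + 1²) = √53 ≈ 7.28
|s| = √((-3)² + 9² + 9²) = √171 ≈ 13.08
cos θ = (r·s)/(|r||s|) = 51/(7.28·13.08) ≈ 0.5357
θ = arccos(0.5357) ≈ 57.61°

57.61°


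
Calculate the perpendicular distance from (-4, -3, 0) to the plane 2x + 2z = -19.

distance = |a·x₀ + b·y₀ + c·z₀ - d| / √(a² + b² + c²)
  = |2·(-4) + 0·(-3) + 2·0 - (-19)| / √(2² + 0² + 2²)
  = |-8 + 0 + 0 + 19| / √(4 + 0 + 4)
  = |11| / √8
  = 11 / 2.828
  ≈ 3.889

3.889


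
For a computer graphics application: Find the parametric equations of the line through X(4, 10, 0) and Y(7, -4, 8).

Direction vector d = Y - X = (7 - 4, -4 - 10, 8 + 0) = (3, -14, 8)
Parametric form r = X + t·d:
x = 4 + 3t, y = 10 - 14t, z = 0 + 8t

x = 4 + 3t, y = 10 - 14t, z = 0 + 8t


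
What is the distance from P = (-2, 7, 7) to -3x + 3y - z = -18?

distance = |a·x₀ + b·y₀ + c·z₀ - d| / √(a² + b² + c²)
  = |(-3)·(-2) + 3·7 + (-1)·7 - (-18)| / √((-3)² + 3² + (-1)²)
  = |6 + 21 - 7 + 18| / √(9 + 9 + 1)
  = |38| / √19
  = 38 / 4.359
  ≈ 8.718

8.718


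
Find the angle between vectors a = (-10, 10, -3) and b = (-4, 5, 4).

a·b = (-10)·(-4) + 10·5 + (-3)·4 = 40 + 50 - 12 = 78
|a| = √((-10)² + 10² + (-3)²) = √209 ≈ 14.46
|b| = √((-4)² + 5² + 4²) = √57 ≈ 7.55
cos θ = (a·b)/(|a||b|) = 78/(14.46·7.55) ≈ 0.7146
θ = arccos(0.7146) ≈ 44.39°

44.39°


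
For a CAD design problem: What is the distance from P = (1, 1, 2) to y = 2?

distance = |a·x₀ + b·y₀ + c·z₀ - d| / √(a² + b² + c²)
  = |0·1 + 1·1 + 0·2 - 2| / √(0² + 1² + 0²)
  = |0 + 1 + 0 - 2| / √(0 + 1 + 0)
  = |-1| / √1
  = 1 / 1
  ≈ 1

1


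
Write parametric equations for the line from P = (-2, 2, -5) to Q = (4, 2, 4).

Direction vector d = Q - P = (4 + 2, 2 - 2, 4 + 5) = (6, 0, 9)
Parametric form r = P + t·d:
x = -2 + 6t, y = 2, z = -5 + 9t

x = -2 + 6t, y = 2, z = -5 + 9t


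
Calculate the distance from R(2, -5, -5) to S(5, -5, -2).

d = √[(x₂-x₁)² + (y₂-y₁)² + (z₂-z₁)²]
  = √[3² + 0² + 3²]
  = √[9 + 0 + 9]
  = √18
  ≈ 4.243

4.243


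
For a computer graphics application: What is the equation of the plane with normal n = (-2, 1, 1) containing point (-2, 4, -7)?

The plane through P with normal n = (a, b, c) satisfies n·(r - P) = 0,
i.e. ax + by + cz = a·x₀ + b·y₀ + c·z₀.
d = (-2)·(-2) + 1·4 + 1·(-7)
  = 4 + 4 - 7
  = 1
Equation: -2x + y + z = 1

-2x + y + z = 1


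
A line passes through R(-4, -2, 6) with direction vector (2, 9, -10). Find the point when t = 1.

P(t) = R + t·d
  = (-4 + 2·1, -2 + 9·1, 6 + (-10)·1)
  = (-4 + 2, -2 + 9, 6 - 10)
  = (-2, 7, -4)

(-2, 7, -4)


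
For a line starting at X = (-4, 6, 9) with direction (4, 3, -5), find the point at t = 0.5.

P(t) = X + t·d
  = (-4 + 4·0.5, 6 + 3·0.5, 9 + (-5)·0.5)
  = (-4 + 2, 6 + 1.5, 9 - 2.5)
  = (-2, 7.5, 6.5)

(-2, 7.5, 6.5)


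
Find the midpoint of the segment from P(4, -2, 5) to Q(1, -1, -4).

M = ((x₁+x₂)/2, (y₁+y₂)/2, (z₁+z₂)/2)
  = ((4 + 1)/2, (-2 - 1)/2, (5 - 4)/2)
  = (5/2, -3/2, 1/2)
  = (2.5, -1.5, 0.5)

(2.5, -1.5, 0.5)


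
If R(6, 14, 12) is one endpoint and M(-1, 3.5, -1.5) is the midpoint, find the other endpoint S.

S = 2M - R
  = (2·(-1) - 6, 2·3.5 - 14, 2·(-1.5) - 12)
  = (-2 - 6, 7 - 14, -3 - 12)
  = (-8, -7, -15)

(-8, -7, -15)


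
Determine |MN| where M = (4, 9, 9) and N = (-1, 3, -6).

d = √[(x₂-x₁)² + (y₂-y₁)² + (z₂-z₁)²]
  = √[(-5)² + (-6)² + (-15)²]
  = √[25 + 36 + 225]
  = √286
  ≈ 16.91

16.91


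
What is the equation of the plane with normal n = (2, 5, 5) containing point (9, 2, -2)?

The plane through P with normal n = (a, b, c) satisfies n·(r - P) = 0,
i.e. ax + by + cz = a·x₀ + b·y₀ + c·z₀.
d = 2·9 + 5·2 + 5·(-2)
  = 18 + 10 - 10
  = 18
Equation: 2x + 5y + 5z = 18

2x + 5y + 5z = 18


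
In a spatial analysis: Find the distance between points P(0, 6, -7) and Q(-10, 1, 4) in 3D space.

d = √[(x₂-x₁)² + (y₂-y₁)² + (z₂-z₁)²]
  = √[(-10)² + (-5)² + 11²]
  = √[100 + 25 + 121]
  = √246
  ≈ 15.68

15.68


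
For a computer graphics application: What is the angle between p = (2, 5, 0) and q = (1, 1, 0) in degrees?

p·q = 2·1 + 5·1 + 0·0 = 2 + 5 + 0 = 7
|p| = √(2² + 5² + 0²) = √29 ≈ 5.385
|q| = √(1² + 1² + 0²) = √2 ≈ 1.414
cos θ = (p·q)/(|p||q|) = 7/(5.385·1.414) ≈ 0.9191
θ = arccos(0.9191) ≈ 23.2°

23.2°


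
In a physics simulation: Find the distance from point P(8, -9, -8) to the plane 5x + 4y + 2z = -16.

distance = |a·x₀ + b·y₀ + c·z₀ - d| / √(a² + b² + c²)
  = |5·8 + 4·(-9) + 2·(-8) - (-16)| / √(5² + 4² + 2²)
  = |40 - 36 - 16 + 16| / √(25 + 16 + 4)
  = |4| / √45
  = 4 / 6.708
  ≈ 0.5963

0.5963


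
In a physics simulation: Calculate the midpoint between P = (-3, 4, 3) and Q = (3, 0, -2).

M = ((x₁+x₂)/2, (y₁+y₂)/2, (z₁+z₂)/2)
  = ((-3 + 3)/2, (4 + 0)/2, (3 - 2)/2)
  = (0/2, 4/2, 1/2)
  = (0, 2, 0.5)

(0, 2, 0.5)


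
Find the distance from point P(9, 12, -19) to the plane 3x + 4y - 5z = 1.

distance = |a·x₀ + b·y₀ + c·z₀ - d| / √(a² + b² + c²)
  = |3·9 + 4·12 + (-5)·(-19) - 1| / √(3² + 4² + (-5)²)
  = |27 + 48 + 95 - 1| / √(9 + 16 + 25)
  = |169| / √50
  = 169 / 7.071
  ≈ 23.9

23.9


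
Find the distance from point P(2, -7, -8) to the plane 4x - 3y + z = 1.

distance = |a·x₀ + b·y₀ + c·z₀ - d| / √(a² + b² + c²)
  = |4·2 + (-3)·(-7) + 1·(-8) - 1| / √(4² + (-3)² + 1²)
  = |8 + 21 - 8 - 1| / √(16 + 9 + 1)
  = |20| / √26
  = 20 / 5.099
  ≈ 3.922

3.922


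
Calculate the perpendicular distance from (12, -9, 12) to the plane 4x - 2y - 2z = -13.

distance = |a·x₀ + b·y₀ + c·z₀ - d| / √(a² + b² + c²)
  = |4·12 + (-2)·(-9) + (-2)·12 - (-13)| / √(4² + (-2)² + (-2)²)
  = |48 + 18 - 24 + 13| / √(16 + 4 + 4)
  = |55| / √24
  = 55 / 4.899
  ≈ 11.23

11.23


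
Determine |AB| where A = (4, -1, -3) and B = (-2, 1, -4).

d = √[(x₂-x₁)² + (y₂-y₁)² + (z₂-z₁)²]
  = √[(-6)² + 2² + (-1)²]
  = √[36 + 4 + 1]
  = √41
  ≈ 6.403

6.403


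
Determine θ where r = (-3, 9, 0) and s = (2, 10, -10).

r·s = (-3)·2 + 9·10 + 0·(-10) = -6 + 90 + 0 = 84
|r| = √((-3)² + 9² + 0²) = √90 ≈ 9.487
|s| = √(2² + 10² + (-10)²) = √204 ≈ 14.28
cos θ = (r·s)/(|r||s|) = 84/(9.487·14.28) ≈ 0.6199
θ = arccos(0.6199) ≈ 51.69°

51.69°
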